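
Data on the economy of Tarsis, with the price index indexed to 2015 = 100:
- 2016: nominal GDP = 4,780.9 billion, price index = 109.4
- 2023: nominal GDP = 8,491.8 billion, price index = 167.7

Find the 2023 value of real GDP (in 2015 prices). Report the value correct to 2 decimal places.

Real GDP = Nominal / (price index/100) = 8491.8 / 1.677 = 5063.69.

5,063.69 billion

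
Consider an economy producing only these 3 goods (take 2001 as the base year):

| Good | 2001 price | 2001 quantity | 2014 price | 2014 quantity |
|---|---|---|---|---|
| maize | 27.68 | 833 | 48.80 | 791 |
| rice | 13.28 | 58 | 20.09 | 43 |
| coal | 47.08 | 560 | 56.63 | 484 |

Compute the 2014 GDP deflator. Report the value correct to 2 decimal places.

Nominal GDP 2014 = 48.80·791 + 20.09·43 + 56.63·484 = 66873.59.
Real GDP 2014 (at 2001 prices) = 27.68·791 + 13.28·43 + 47.08·484 = 45252.64.
Deflator = Nominal/Real × 100 = 66873.59/45252.64 × 100 = 147.778.

147.78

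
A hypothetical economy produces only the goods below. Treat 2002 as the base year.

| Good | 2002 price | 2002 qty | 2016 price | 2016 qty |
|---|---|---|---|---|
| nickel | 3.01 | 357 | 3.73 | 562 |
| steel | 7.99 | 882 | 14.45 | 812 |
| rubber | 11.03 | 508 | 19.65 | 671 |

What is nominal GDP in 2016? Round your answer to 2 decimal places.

Nominal GDP 2016 = Σ (p_2016 × q_2016) = 3.73·562 + 14.45·812 + 19.65·671 = 27014.81.

27014.81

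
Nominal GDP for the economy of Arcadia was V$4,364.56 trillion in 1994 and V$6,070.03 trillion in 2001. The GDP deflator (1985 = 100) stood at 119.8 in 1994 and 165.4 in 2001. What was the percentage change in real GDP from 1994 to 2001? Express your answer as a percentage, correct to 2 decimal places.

Deflate each year: 1994 → 4364.56/1.198 = 3643.21; 2001 → 6070.03/1.654 = 3669.91.
So real GDP changed by 3669.91/3643.21 − 1 = 0.0073, i.e. 0.73%.

0.73%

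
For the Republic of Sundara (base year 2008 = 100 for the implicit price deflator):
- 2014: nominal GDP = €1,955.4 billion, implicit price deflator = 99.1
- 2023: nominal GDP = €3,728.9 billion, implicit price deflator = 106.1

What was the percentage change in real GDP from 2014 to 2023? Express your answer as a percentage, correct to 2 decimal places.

78.12%

Deflate each year: 2014 → 1955.4/0.991 = 1973.16; 2023 → 3728.9/1.061 = 3514.51.
So real GDP changed by 3514.51/1973.16 − 1 = 0.7812, i.e. 78.12%.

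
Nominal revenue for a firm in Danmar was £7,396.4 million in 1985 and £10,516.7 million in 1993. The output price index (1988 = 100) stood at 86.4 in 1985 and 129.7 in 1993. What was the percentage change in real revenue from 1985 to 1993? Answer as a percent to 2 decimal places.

Deflate each year: 1985 → 7396.4/0.864 = 8560.65; 1993 → 10516.7/1.297 = 8108.48.
So real revenue changed by 8108.48/8560.65 − 1 = -0.0528, i.e. -5.28%.

-5.28%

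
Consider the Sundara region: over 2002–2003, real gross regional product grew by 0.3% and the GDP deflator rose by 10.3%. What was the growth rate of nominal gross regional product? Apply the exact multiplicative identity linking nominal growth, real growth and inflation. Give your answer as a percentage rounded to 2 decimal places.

10.63%

(1 + g_nom) = (1 + g_real)(1 + π) = 1.0030 × 1.1030 = 1.10631.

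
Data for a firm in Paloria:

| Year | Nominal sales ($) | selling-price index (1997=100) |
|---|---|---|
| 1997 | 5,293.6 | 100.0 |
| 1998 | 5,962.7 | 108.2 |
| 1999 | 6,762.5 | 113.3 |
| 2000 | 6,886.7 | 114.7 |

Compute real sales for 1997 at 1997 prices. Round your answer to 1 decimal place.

Real sales 1997 = 5293.6 / 1.000 = 5293.60.

$5,293.6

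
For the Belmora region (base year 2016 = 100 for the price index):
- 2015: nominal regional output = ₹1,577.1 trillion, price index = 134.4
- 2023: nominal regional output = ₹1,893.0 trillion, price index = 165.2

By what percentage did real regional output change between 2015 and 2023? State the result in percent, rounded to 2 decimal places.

Deflate each year: 2015 → 1577.1/1.344 = 1173.44; 2023 → 1893.0/1.652 = 1145.88.
So real regional output changed by 1145.88/1173.44 − 1 = -0.0235, i.e. -2.35%.

-2.35%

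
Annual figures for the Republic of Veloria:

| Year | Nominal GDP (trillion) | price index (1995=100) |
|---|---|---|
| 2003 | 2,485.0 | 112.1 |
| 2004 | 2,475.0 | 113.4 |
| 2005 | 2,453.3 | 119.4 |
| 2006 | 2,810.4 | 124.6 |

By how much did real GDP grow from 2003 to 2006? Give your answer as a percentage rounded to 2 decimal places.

Real GDP 2003 = 2485.0/1.121 = 2216.77.
Real GDP 2006 = 2810.4/1.246 = 2255.54.
Change = 2255.54/2216.77 − 1 = 0.0175.

1.75%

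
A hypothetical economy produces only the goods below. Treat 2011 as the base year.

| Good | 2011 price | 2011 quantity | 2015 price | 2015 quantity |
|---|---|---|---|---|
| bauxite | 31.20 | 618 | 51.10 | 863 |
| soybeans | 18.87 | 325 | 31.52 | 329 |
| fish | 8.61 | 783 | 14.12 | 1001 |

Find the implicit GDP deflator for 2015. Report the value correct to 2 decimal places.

Nominal GDP 2015 = 51.10·863 + 31.52·329 + 14.12·1001 = 68603.50.
Real GDP 2015 (at 2011 prices) = 31.20·863 + 18.87·329 + 8.61·1001 = 41752.44.
Deflator = Nominal/Real × 100 = 68603.50/41752.44 × 100 = 164.310.

164.31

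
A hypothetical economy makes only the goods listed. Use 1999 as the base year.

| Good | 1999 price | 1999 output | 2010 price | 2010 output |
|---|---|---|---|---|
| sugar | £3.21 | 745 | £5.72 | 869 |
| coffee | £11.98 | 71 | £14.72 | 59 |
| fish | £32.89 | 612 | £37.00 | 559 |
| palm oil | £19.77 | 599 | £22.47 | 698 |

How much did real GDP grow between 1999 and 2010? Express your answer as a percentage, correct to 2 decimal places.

Real GDP 1999 = Nominal GDP 1999 = 3.21·745 + 11.98·71 + 32.89·612 + 19.77·599 = 35212.94.
Real GDP 2010 (at 1999 prices) = 3.21·869 + 11.98·59 + 32.89·559 + 19.77·698 = 35681.28.
Real growth = 35681.28/35212.94 − 1 = 0.0133.

1.33%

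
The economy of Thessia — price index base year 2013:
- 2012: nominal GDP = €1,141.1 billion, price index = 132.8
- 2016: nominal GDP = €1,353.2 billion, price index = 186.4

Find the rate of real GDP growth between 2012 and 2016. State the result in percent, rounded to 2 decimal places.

Deflate each year: 2012 → 1141.1/1.328 = 859.26; 2016 → 1353.2/1.864 = 725.97.
So real GDP changed by 725.97/859.26 − 1 = -0.1551, i.e. -15.51%.

-15.51%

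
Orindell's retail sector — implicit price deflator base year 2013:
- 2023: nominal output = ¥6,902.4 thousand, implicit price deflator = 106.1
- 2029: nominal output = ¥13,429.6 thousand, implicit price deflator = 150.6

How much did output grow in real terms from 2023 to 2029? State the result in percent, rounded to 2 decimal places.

Real output 2023 = 6902.4 / 1.061 = 6505.56.
Real output 2029 = 13429.6 / 1.506 = 8917.40.
Real growth = 8917.40 / 6505.56 − 1 = 0.3707.

37.07%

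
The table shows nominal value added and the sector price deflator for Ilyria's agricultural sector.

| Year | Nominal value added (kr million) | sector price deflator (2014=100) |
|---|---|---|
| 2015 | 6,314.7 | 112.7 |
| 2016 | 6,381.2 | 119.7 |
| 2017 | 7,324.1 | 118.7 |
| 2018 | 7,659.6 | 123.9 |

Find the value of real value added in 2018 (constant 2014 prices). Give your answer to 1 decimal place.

kr 6,182.1 million

Real value added 2018 = 7659.6 / 1.239 = 6182.08.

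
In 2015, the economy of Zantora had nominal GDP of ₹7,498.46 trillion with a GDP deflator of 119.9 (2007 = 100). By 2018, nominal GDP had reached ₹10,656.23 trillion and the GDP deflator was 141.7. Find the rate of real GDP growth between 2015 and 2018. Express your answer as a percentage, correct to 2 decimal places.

20.25%

Real GDP 2015 = 7498.46 / 1.199 = 6253.93.
Real GDP 2018 = 10656.23 / 1.417 = 7520.28.
Real growth = 7520.28 / 6253.93 − 1 = 0.2025.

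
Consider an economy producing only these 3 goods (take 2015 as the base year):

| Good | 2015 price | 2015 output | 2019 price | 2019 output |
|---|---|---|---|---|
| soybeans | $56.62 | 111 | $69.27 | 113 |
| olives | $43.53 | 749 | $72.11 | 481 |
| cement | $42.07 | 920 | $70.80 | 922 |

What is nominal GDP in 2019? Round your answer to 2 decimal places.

$107790.02

Nominal GDP 2019 = Σ (p_2019 × q_2019) = 69.27·113 + 72.11·481 + 70.80·922 = 107790.02.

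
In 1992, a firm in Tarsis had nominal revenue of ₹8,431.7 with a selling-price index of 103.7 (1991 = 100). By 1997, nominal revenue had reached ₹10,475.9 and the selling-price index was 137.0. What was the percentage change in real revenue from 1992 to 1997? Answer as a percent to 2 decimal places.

-5.96%

Real revenue 1992 = 8431.7 / 1.037 = 8130.86.
Real revenue 1997 = 10475.9 / 1.370 = 7646.64.
Real growth = 7646.64 / 8130.86 − 1 = -0.0596.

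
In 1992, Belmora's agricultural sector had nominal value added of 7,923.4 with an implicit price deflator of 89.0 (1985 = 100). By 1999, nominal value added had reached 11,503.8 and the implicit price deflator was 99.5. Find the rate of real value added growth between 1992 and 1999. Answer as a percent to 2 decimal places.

Deflate each year: 1992 → 7923.4/0.890 = 8902.70; 1999 → 11503.8/0.995 = 11561.61.
So real value added changed by 11561.61/8902.70 − 1 = 0.2987, i.e. 29.87%.

29.87%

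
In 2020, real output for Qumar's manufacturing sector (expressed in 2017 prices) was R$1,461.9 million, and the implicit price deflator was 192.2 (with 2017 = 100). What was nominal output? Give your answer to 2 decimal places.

Nominal output = Real × (implicit price deflator/100) = 1461.9 × 1.922 = 2809.77.

R$2,809.77 million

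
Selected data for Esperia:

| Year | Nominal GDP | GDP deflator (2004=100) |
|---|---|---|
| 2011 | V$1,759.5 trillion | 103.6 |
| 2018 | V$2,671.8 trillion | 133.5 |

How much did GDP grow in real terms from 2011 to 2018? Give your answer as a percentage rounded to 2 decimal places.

17.84%

Real GDP 2011 = 1759.5 / 1.036 = 1698.36.
Real GDP 2018 = 2671.8 / 1.335 = 2001.35.
Real growth = 2001.35 / 1698.36 − 1 = 0.1784.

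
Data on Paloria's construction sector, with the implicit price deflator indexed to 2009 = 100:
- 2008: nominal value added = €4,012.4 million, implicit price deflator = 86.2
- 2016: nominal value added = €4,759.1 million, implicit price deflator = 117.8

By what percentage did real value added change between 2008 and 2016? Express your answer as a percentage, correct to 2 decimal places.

-13.21%

Real value added 2008 = 4012.4 / 0.862 = 4654.76.
Real value added 2016 = 4759.1 / 1.178 = 4039.98.
Real growth = 4039.98 / 4654.76 − 1 = -0.1321.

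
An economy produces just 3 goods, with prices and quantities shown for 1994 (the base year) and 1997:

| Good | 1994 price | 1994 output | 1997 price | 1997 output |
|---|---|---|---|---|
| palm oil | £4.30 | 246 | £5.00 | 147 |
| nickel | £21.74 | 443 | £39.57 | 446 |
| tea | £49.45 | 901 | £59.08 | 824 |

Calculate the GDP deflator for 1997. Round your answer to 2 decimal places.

Nominal GDP 1997 = 5.00·147 + 39.57·446 + 59.08·824 = 67065.14.
Real GDP 1997 (at 1994 prices) = 4.30·147 + 21.74·446 + 49.45·824 = 51074.94.
Deflator = Nominal/Real × 100 = 67065.14/51074.94 × 100 = 131.307.

131.31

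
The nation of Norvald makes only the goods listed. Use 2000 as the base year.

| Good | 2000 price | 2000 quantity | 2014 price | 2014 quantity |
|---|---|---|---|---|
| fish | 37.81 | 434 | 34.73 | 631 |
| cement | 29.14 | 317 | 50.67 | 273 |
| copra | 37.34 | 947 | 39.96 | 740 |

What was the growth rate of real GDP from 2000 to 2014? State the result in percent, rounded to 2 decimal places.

Real GDP 2000 = Nominal GDP 2000 = 37.81·434 + 29.14·317 + 37.34·947 = 61007.90.
Real GDP 2014 (at 2000 prices) = 37.81·631 + 29.14·273 + 37.34·740 = 59444.93.
Real growth = 59444.93/61007.90 − 1 = -0.0256.

-2.56%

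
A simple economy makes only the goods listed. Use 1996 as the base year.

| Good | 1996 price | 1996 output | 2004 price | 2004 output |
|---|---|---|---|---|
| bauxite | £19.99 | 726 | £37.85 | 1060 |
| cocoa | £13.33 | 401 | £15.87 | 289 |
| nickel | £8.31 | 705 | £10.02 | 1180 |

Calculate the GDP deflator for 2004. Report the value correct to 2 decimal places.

162.22

Nominal GDP 2004 = 37.85·1060 + 15.87·289 + 10.02·1180 = 56531.03.
Real GDP 2004 (at 1996 prices) = 19.99·1060 + 13.33·289 + 8.31·1180 = 34847.57.
Deflator = Nominal/Real × 100 = 56531.03/34847.57 × 100 = 162.224.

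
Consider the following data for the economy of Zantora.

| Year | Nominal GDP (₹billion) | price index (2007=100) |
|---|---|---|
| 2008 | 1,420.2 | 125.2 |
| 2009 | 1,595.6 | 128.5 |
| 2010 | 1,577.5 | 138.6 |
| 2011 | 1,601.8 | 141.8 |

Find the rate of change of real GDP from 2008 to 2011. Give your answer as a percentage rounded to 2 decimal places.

-0.42%

Real GDP 2008 = 1420.2/1.252 = 1134.35.
Real GDP 2011 = 1601.8/1.418 = 1129.62.
Change = 1129.62/1134.35 − 1 = -0.0042.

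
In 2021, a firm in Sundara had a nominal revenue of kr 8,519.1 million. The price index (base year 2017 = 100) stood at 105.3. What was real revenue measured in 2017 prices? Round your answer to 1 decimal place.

kr 8,090.3 million

Real revenue = Nominal / (price index/100) = 8519.1 / 1.053 = 8090.31.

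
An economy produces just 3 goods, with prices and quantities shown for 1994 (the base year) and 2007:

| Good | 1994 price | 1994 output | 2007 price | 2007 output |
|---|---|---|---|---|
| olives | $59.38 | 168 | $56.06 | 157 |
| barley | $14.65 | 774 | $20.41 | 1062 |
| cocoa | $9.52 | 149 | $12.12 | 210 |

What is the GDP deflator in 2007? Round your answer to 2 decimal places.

Nominal GDP 2007 = 56.06·157 + 20.41·1062 + 12.12·210 = 33022.04.
Real GDP 2007 (at 1994 prices) = 59.38·157 + 14.65·1062 + 9.52·210 = 26880.16.
Deflator = Nominal/Real × 100 = 33022.04/26880.16 × 100 = 122.849.

122.85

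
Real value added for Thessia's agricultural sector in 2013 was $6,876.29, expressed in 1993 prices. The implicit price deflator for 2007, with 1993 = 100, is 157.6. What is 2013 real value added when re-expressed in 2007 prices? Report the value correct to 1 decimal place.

$10,837.0

Real value added in 2007 prices = Real value added in 1993 prices × (P_2007/P_1993) = 6876.29 × 1.576 = 10837.03.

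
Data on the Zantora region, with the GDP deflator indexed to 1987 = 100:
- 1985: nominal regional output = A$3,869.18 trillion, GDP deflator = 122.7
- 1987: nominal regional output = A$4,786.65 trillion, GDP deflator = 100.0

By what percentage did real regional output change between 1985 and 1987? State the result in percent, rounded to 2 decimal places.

51.79%

Deflate each year: 1985 → 3869.18/1.227 = 3153.37; 1987 → 4786.65/1.000 = 4786.65.
So real regional output changed by 4786.65/3153.37 − 1 = 0.5179, i.e. 51.79%.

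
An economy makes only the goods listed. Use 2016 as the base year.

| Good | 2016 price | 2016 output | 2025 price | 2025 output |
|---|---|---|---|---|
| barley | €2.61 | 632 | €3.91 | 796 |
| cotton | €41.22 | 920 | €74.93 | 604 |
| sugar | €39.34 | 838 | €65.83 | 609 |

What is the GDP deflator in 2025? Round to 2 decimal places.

Nominal GDP 2025 = 3.91·796 + 74.93·604 + 65.83·609 = 88460.55.
Real GDP 2025 (at 2016 prices) = 2.61·796 + 41.22·604 + 39.34·609 = 50932.50.
Deflator = Nominal/Real × 100 = 88460.55/50932.50 × 100 = 173.682.

173.68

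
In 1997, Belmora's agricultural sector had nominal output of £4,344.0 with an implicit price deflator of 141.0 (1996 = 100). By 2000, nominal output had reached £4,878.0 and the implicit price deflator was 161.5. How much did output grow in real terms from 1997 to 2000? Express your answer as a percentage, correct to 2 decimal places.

Real output 1997 = 4344.0 / 1.410 = 3080.85.
Real output 2000 = 4878.0 / 1.615 = 3020.43.
Real growth = 3020.43 / 3080.85 − 1 = -0.0196.

-1.96%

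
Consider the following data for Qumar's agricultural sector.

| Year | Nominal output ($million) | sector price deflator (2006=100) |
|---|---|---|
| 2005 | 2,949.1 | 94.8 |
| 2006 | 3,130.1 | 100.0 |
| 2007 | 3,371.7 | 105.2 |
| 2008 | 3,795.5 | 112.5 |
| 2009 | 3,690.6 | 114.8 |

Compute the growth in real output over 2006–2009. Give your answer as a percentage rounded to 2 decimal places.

Real output 2006 = 3130.1/1.000 = 3130.10.
Real output 2009 = 3690.6/1.148 = 3214.81.
Change = 3214.81/3130.10 − 1 = 0.0271.

2.71%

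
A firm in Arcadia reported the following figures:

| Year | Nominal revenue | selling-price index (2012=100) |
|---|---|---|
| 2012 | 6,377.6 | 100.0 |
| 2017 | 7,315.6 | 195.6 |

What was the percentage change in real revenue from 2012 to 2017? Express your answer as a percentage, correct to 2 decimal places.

-41.36%

Real revenue 2012 = 6377.6 / 1.000 = 6377.60.
Real revenue 2017 = 7315.6 / 1.956 = 3740.08.
Real growth = 3740.08 / 6377.60 − 1 = -0.4136.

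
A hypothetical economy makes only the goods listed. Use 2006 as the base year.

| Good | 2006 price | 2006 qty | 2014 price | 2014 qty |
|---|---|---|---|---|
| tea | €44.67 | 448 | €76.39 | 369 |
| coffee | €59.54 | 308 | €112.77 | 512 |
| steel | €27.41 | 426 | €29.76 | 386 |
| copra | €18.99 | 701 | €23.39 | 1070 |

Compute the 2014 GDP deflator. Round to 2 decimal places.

157.24

Nominal GDP 2014 = 76.39·369 + 112.77·512 + 29.76·386 + 23.39·1070 = 122440.81.
Real GDP 2014 (at 2006 prices) = 44.67·369 + 59.54·512 + 27.41·386 + 18.99·1070 = 77867.27.
Deflator = Nominal/Real × 100 = 122440.81/77867.27 × 100 = 157.243.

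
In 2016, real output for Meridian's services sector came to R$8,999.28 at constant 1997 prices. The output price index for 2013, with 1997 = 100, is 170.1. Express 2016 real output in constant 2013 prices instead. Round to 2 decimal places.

R$15,307.78

Real output in 2013 prices = Real output in 1997 prices × (P_2013/P_1997) = 8999.28 × 1.701 = 15307.78.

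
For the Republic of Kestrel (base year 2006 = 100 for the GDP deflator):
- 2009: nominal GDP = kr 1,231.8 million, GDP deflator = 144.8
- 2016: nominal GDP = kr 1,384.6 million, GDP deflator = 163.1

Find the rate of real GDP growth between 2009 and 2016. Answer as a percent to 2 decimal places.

-0.21%

Deflate each year: 2009 → 1231.8/1.448 = 850.69; 2016 → 1384.6/1.631 = 848.93.
So real GDP changed by 848.93/850.69 − 1 = -0.0021, i.e. -0.21%.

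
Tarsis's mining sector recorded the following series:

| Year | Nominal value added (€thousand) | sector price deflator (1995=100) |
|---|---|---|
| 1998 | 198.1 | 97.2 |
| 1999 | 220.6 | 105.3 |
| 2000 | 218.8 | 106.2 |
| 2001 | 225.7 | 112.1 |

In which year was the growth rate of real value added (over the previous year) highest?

1999

1999: real = 220.6/1.053 = 209.50; growth vs 1998 (203.81) = 2.79%.
2000: real = 218.8/1.062 = 206.03; growth vs 1999 (209.50) = -1.66%.
2001: real = 225.7/1.121 = 201.34; growth vs 2000 (206.03) = -2.28%.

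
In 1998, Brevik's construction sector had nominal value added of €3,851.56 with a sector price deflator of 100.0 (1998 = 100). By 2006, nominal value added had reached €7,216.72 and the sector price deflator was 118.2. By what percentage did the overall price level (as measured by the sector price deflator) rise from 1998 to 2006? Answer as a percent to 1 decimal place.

Price-level change = 118.2 / 100.0 − 1 = 0.1820.

18.2%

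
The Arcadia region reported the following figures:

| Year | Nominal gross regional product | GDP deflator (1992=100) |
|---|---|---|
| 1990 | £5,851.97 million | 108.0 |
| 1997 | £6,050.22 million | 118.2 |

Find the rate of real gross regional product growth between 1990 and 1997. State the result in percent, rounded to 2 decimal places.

Deflate each year: 1990 → 5851.97/1.080 = 5418.49; 1997 → 6050.22/1.182 = 5118.63.
So real gross regional product changed by 5118.63/5418.49 − 1 = -0.0553, i.e. -5.53%.

-5.53%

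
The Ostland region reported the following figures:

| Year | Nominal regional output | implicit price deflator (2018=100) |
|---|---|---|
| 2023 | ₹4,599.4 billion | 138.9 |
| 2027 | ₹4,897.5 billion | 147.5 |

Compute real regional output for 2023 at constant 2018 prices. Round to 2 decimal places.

₹3,311.30 billion

Real regional output = Nominal / (implicit price deflator/100) = 4599.4 / 1.389 = 3311.30.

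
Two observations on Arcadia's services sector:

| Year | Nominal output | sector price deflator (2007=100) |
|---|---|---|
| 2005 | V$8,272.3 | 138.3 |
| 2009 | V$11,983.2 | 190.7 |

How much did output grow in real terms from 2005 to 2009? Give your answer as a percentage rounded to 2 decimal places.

Real output 2005 = 8272.3 / 1.383 = 5981.42.
Real output 2009 = 11983.2 / 1.907 = 6283.80.
Real growth = 6283.80 / 5981.42 − 1 = 0.0506.

5.06%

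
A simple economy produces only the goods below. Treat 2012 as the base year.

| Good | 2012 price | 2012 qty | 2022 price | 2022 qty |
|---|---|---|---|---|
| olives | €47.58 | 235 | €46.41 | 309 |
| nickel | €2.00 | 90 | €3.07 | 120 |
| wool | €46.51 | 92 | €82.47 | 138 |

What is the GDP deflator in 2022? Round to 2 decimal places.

122.14

Nominal GDP 2022 = 46.41·309 + 3.07·120 + 82.47·138 = 26089.95.
Real GDP 2022 (at 2012 prices) = 47.58·309 + 2.00·120 + 46.51·138 = 21360.60.
Deflator = Nominal/Real × 100 = 26089.95/21360.60 × 100 = 122.141.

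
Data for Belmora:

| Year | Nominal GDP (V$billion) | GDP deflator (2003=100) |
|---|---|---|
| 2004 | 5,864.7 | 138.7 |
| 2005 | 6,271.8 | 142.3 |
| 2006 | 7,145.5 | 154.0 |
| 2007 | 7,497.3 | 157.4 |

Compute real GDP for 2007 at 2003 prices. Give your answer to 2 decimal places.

Real GDP 2007 = 7497.3 / 1.574 = 4763.21.

V$4,763.21 billion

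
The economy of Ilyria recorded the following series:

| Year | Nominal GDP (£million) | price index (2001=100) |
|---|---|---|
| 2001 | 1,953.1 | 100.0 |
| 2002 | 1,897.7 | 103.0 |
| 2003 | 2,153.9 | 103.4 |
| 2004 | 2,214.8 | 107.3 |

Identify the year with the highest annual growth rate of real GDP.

2002: real = 1897.7/1.030 = 1842.43; growth vs 2001 (1953.10) = -5.67%.
2003: real = 2153.9/1.034 = 2083.08; growth vs 2002 (1842.43) = 13.06%.
2004: real = 2214.8/1.073 = 2064.12; growth vs 2003 (2083.08) = -0.91%.

2003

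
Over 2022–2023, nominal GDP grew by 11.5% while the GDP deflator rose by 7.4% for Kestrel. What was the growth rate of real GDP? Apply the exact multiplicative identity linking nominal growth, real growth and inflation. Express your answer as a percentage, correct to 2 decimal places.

(1 + g_nom) = (1 + g_real)(1 + π), so g_real = 1.1150 / 1.0740 − 1 = 0.03818.

3.82%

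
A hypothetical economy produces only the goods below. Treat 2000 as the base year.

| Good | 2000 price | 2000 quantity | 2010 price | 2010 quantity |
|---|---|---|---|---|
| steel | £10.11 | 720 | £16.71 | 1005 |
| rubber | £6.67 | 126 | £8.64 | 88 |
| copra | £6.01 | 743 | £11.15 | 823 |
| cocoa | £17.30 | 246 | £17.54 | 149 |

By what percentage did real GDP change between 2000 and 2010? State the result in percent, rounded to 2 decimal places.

Real GDP 2000 = Nominal GDP 2000 = 10.11·720 + 6.67·126 + 6.01·743 + 17.30·246 = 16840.85.
Real GDP 2010 (at 2000 prices) = 10.11·1005 + 6.67·88 + 6.01·823 + 17.30·149 = 18271.44.
Real growth = 18271.44/16840.85 − 1 = 0.0849.

8.49%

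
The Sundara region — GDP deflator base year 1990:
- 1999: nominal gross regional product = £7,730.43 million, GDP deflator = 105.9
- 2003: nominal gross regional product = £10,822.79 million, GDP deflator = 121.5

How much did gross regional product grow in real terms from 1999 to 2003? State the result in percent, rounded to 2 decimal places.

22.03%

Deflate each year: 1999 → 7730.43/1.059 = 7299.75; 2003 → 10822.79/1.215 = 8907.65.
So real gross regional product changed by 8907.65/7299.75 − 1 = 0.2203, i.e. 22.03%.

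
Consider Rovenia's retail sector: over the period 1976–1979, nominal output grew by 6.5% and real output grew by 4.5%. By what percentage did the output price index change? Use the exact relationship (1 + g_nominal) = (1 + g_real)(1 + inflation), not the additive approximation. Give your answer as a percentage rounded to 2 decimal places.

1.91%

(1 + g_nom) = (1 + g_real)(1 + π), so π = 1.0650 / 1.0450 − 1 = 0.01914.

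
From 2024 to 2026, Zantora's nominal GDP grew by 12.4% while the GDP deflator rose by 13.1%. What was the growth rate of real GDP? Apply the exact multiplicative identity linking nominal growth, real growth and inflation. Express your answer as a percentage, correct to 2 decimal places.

-0.62%

(1 + g_nom) = (1 + g_real)(1 + π), so g_real = 1.1240 / 1.1310 − 1 = -0.00619.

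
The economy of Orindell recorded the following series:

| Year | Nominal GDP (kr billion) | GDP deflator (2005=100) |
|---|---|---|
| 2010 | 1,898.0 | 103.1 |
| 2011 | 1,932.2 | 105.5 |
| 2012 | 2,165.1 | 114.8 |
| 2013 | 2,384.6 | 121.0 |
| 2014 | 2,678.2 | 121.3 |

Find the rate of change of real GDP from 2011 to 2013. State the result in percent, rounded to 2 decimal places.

7.60%

Real GDP 2011 = 1932.2/1.055 = 1831.47.
Real GDP 2013 = 2384.6/1.210 = 1970.74.
Change = 1970.74/1831.47 − 1 = 0.0760.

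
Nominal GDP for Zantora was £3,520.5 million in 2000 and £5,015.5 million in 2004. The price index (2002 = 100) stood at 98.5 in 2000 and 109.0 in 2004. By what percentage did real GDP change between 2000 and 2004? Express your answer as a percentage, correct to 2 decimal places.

28.74%

Deflate each year: 2000 → 3520.5/0.985 = 3574.11; 2004 → 5015.5/1.090 = 4601.38.
So real GDP changed by 4601.38/3574.11 − 1 = 0.2874, i.e. 28.74%.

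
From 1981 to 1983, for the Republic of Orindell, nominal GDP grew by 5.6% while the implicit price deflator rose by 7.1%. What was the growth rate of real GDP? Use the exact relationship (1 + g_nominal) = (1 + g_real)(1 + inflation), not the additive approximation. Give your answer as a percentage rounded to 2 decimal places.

(1 + g_nom) = (1 + g_real)(1 + π), so g_real = 1.0560 / 1.0710 − 1 = -0.01401.

-1.40%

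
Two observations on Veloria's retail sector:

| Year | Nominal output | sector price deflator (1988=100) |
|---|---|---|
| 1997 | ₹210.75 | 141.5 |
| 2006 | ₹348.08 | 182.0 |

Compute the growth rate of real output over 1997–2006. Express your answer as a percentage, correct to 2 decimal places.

Real output 1997 = 210.75 / 1.415 = 148.94.
Real output 2006 = 348.08 / 1.820 = 191.25.
Real growth = 191.25 / 148.94 − 1 = 0.2841.

28.41%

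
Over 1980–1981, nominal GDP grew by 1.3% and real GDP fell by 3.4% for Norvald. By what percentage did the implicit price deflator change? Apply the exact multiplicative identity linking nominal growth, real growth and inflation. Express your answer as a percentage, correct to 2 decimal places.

4.87%

(1 + g_nom) = (1 + g_real)(1 + π), so π = 1.0130 / 0.9660 − 1 = 0.04865.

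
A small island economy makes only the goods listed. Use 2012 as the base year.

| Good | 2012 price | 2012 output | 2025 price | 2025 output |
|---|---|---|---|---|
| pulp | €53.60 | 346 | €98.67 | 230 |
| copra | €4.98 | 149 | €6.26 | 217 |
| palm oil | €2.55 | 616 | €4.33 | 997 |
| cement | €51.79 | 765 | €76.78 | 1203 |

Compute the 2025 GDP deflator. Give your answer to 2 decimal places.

Nominal GDP 2025 = 98.67·230 + 6.26·217 + 4.33·997 + 76.78·1203 = 120735.87.
Real GDP 2025 (at 2012 prices) = 53.60·230 + 4.98·217 + 2.55·997 + 51.79·1203 = 78254.38.
Deflator = Nominal/Real × 100 = 120735.87/78254.38 × 100 = 154.286.

154.29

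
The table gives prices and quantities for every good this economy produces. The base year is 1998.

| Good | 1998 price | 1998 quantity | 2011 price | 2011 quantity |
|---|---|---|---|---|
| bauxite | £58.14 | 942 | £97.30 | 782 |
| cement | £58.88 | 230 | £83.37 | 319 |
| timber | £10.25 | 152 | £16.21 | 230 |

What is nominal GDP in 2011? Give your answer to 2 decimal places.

£106411.93

Nominal GDP 2011 = Σ (p_2011 × q_2011) = 97.30·782 + 83.37·319 + 16.21·230 = 106411.93.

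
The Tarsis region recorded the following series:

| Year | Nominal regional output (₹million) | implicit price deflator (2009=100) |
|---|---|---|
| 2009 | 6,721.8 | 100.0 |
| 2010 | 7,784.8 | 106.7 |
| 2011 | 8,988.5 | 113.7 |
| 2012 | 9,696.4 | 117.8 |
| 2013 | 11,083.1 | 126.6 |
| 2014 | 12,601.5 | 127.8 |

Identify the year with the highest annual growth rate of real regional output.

2010: real = 7784.8/1.067 = 7295.97; growth vs 2009 (6721.80) = 8.54%.
2011: real = 8988.5/1.137 = 7905.45; growth vs 2010 (7295.97) = 8.35%.
2012: real = 9696.4/1.178 = 8231.24; growth vs 2011 (7905.45) = 4.12%.
2013: real = 11083.1/1.266 = 8754.42; growth vs 2012 (8231.24) = 6.36%.
2014: real = 12601.5/1.278 = 9860.33; growth vs 2013 (8754.42) = 12.63%.

2014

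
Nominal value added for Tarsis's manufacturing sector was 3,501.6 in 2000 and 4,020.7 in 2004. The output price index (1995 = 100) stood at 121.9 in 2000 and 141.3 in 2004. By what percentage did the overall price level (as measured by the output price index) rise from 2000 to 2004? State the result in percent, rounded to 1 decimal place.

15.9%

Price-level change = 141.3 / 121.9 − 1 = 0.1591.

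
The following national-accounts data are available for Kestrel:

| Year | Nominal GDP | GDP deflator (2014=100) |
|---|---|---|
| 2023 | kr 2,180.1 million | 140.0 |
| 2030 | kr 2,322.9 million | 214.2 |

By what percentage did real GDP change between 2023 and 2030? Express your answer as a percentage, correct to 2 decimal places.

-30.36%

Deflate each year: 2023 → 2180.1/1.400 = 1557.21; 2030 → 2322.9/2.142 = 1084.45.
So real GDP changed by 1084.45/1557.21 − 1 = -0.3036, i.e. -30.36%.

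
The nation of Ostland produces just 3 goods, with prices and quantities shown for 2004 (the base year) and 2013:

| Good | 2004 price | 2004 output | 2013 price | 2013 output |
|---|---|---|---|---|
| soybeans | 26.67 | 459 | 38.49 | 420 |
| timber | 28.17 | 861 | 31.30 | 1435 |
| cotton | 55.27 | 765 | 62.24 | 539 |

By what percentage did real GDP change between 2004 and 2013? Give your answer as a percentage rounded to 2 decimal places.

3.35%

Real GDP 2004 = Nominal GDP 2004 = 26.67·459 + 28.17·861 + 55.27·765 = 78777.45.
Real GDP 2013 (at 2004 prices) = 26.67·420 + 28.17·1435 + 55.27·539 = 81415.88.
Real growth = 81415.88/78777.45 − 1 = 0.0335.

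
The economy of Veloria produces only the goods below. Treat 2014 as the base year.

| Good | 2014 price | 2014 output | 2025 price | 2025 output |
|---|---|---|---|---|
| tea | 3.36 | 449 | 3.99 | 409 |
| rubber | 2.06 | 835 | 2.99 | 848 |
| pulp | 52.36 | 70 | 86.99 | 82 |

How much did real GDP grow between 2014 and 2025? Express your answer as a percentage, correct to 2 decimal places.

Real GDP 2014 = Nominal GDP 2014 = 3.36·449 + 2.06·835 + 52.36·70 = 6893.94.
Real GDP 2025 (at 2014 prices) = 3.36·409 + 2.06·848 + 52.36·82 = 7414.64.
Real growth = 7414.64/6893.94 − 1 = 0.0755.

7.55%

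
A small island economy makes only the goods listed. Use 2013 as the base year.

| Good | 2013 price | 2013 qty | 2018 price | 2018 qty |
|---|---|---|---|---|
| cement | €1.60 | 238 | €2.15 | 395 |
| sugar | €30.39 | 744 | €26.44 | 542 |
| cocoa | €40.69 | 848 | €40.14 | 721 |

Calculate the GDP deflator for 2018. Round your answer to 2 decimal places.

95.00

Nominal GDP 2018 = 2.15·395 + 26.44·542 + 40.14·721 = 44120.67.
Real GDP 2018 (at 2013 prices) = 1.60·395 + 30.39·542 + 40.69·721 = 46440.87.
Deflator = Nominal/Real × 100 = 44120.67/46440.87 × 100 = 95.004.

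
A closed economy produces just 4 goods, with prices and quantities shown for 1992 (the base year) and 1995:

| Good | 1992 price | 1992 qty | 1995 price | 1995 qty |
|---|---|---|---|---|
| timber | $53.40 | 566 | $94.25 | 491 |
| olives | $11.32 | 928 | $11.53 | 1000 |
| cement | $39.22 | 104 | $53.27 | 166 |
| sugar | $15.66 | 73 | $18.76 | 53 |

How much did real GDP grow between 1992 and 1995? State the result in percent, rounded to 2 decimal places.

Real GDP 1992 = Nominal GDP 1992 = 53.40·566 + 11.32·928 + 39.22·104 + 15.66·73 = 45951.42.
Real GDP 1995 (at 1992 prices) = 53.40·491 + 11.32·1000 + 39.22·166 + 15.66·53 = 44879.90.
Real growth = 44879.90/45951.42 − 1 = -0.0233.

-2.33%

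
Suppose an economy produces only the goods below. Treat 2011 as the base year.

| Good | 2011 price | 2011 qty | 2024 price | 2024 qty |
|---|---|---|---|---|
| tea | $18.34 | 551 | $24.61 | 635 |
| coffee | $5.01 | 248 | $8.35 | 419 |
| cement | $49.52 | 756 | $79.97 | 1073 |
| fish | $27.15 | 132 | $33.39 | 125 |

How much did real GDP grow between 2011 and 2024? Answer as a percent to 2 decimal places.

34.19%

Real GDP 2011 = Nominal GDP 2011 = 18.34·551 + 5.01·248 + 49.52·756 + 27.15·132 = 52368.74.
Real GDP 2024 (at 2011 prices) = 18.34·635 + 5.01·419 + 49.52·1073 + 27.15·125 = 70273.80.
Real growth = 70273.80/52368.74 − 1 = 0.3419.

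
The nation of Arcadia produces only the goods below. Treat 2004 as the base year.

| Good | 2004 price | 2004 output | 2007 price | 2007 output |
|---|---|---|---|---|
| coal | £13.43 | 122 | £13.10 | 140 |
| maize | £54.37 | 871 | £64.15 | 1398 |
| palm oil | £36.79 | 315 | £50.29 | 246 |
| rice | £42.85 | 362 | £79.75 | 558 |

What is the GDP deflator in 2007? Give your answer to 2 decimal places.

133.86

Nominal GDP 2007 = 13.10·140 + 64.15·1398 + 50.29·246 + 79.75·558 = 148387.54.
Real GDP 2007 (at 2004 prices) = 13.43·140 + 54.37·1398 + 36.79·246 + 42.85·558 = 110850.10.
Deflator = Nominal/Real × 100 = 148387.54/110850.10 × 100 = 133.863.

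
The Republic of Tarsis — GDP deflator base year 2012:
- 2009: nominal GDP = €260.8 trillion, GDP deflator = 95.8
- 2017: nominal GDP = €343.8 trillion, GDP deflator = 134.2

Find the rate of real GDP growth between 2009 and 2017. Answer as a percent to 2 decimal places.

-5.90%

Deflate each year: 2009 → 260.8/0.958 = 272.23; 2017 → 343.8/1.342 = 256.18.
So real GDP changed by 256.18/272.23 − 1 = -0.0590, i.e. -5.90%.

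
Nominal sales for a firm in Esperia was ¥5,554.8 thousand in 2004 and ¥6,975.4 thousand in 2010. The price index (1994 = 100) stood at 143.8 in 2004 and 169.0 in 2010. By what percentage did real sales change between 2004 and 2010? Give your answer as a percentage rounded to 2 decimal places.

Deflate each year: 2004 → 5554.8/1.438 = 3862.87; 2010 → 6975.4/1.690 = 4127.46.
So real sales changed by 4127.46/3862.87 − 1 = 0.0685, i.e. 6.85%.

6.85%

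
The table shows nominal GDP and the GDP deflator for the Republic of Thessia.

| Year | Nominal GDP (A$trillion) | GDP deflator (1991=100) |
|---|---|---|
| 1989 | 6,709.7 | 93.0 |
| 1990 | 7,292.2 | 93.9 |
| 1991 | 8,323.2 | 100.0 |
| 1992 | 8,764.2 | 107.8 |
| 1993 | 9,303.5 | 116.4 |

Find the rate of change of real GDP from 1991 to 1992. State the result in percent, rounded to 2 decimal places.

Real GDP 1991 = 8323.2/1.000 = 8323.20.
Real GDP 1992 = 8764.2/1.078 = 8130.06.
Change = 8130.06/8323.20 − 1 = -0.0232.

-2.32%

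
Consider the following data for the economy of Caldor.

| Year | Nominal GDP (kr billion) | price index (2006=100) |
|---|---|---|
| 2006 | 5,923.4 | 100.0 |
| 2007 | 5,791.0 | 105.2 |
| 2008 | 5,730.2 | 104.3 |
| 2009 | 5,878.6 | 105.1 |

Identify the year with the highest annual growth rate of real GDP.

2007: real = 5791.0/1.052 = 5504.75; growth vs 2006 (5923.40) = -7.07%.
2008: real = 5730.2/1.043 = 5493.96; growth vs 2007 (5504.75) = -0.20%.
2009: real = 5878.6/1.051 = 5593.34; growth vs 2008 (5493.96) = 1.81%.

2009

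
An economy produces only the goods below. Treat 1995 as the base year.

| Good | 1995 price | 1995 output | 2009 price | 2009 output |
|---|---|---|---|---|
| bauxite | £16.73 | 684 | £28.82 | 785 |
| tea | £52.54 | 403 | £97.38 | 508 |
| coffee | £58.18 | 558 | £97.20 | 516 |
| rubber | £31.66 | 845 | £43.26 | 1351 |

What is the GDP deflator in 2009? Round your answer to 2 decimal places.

Nominal GDP 2009 = 28.82·785 + 97.38·508 + 97.20·516 + 43.26·1351 = 180692.20.
Real GDP 2009 (at 1995 prices) = 16.73·785 + 52.54·508 + 58.18·516 + 31.66·1351 = 112616.91.
Deflator = Nominal/Real × 100 = 180692.20/112616.91 × 100 = 160.449.

160.45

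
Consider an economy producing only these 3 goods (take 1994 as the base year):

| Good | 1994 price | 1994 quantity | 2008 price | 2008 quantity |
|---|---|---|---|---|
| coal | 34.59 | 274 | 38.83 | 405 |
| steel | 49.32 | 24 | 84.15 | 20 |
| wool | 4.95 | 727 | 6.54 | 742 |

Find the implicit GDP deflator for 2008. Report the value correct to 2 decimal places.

Nominal GDP 2008 = 38.83·405 + 84.15·20 + 6.54·742 = 22261.83.
Real GDP 2008 (at 1994 prices) = 34.59·405 + 49.32·20 + 4.95·742 = 18668.25.
Deflator = Nominal/Real × 100 = 22261.83/18668.25 × 100 = 119.250.

119.25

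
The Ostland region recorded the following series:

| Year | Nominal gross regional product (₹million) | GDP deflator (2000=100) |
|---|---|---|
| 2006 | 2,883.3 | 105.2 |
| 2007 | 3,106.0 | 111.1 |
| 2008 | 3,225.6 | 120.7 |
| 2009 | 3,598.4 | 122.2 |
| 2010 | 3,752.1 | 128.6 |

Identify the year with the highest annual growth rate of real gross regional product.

2009

2007: real = 3106.0/1.111 = 2795.68; growth vs 2006 (2740.78) = 2.00%.
2008: real = 3225.6/1.207 = 2672.41; growth vs 2007 (2795.68) = -4.41%.
2009: real = 3598.4/1.222 = 2944.68; growth vs 2008 (2672.41) = 10.19%.
2010: real = 3752.1/1.286 = 2917.65; growth vs 2009 (2944.68) = -0.92%.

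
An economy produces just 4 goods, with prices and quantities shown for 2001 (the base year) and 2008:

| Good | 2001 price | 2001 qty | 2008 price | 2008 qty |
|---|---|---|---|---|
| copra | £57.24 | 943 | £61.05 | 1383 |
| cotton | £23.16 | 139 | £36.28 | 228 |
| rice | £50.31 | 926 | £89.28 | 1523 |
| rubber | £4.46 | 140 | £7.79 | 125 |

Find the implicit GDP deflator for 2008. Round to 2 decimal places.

Nominal GDP 2008 = 61.05·1383 + 36.28·228 + 89.28·1523 + 7.79·125 = 229651.18.
Real GDP 2008 (at 2001 prices) = 57.24·1383 + 23.16·228 + 50.31·1523 + 4.46·125 = 161623.03.
Deflator = Nominal/Real × 100 = 229651.18/161623.03 × 100 = 142.091.

142.09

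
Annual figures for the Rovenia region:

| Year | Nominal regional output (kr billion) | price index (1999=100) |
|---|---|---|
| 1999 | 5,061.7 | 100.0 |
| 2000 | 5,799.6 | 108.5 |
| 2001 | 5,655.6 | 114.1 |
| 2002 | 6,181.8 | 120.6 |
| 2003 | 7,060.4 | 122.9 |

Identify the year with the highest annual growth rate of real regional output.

2003

2000: real = 5799.6/1.085 = 5345.25; growth vs 1999 (5061.70) = 5.60%.
2001: real = 5655.6/1.141 = 4956.70; growth vs 2000 (5345.25) = -7.27%.
2002: real = 6181.8/1.206 = 5125.87; growth vs 2001 (4956.70) = 3.41%.
2003: real = 7060.4/1.229 = 5744.83; growth vs 2002 (5125.87) = 12.08%.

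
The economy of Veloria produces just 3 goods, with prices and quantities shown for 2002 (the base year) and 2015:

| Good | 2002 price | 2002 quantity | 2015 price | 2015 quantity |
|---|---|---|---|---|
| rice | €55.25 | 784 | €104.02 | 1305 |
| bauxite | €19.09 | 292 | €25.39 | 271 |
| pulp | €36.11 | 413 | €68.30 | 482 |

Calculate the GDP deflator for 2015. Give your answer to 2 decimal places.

185.41

Nominal GDP 2015 = 104.02·1305 + 25.39·271 + 68.30·482 = 175547.39.
Real GDP 2015 (at 2002 prices) = 55.25·1305 + 19.09·271 + 36.11·482 = 94679.66.
Deflator = Nominal/Real × 100 = 175547.39/94679.66 × 100 = 185.412.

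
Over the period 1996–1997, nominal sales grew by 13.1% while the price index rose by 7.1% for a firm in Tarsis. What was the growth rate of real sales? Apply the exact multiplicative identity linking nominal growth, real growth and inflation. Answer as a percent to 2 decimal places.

(1 + g_nom) = (1 + g_real)(1 + π), so g_real = 1.1310 / 1.0710 − 1 = 0.05602.

5.60%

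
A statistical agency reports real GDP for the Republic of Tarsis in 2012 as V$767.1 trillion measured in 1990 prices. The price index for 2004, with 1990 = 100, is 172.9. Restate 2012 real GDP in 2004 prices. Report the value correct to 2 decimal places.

Real GDP in 2004 prices = Real GDP in 1990 prices × (P_2004/P_1990) = 767.1 × 1.729 = 1326.32.

V$1,326.32 trillion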